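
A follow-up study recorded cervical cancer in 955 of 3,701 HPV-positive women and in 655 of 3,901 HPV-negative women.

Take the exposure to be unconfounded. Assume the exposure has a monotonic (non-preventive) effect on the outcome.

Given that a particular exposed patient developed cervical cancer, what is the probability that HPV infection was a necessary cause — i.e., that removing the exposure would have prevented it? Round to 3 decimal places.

PN ≈ 0.349

p₁ = P(outcome | exposed) = 955/3701 = 0.25804
p₀ = P(outcome | unexposed) = 655/3901 = 0.16791
Under exogeneity and monotonicity, PN = (p₁ − p₀) / p₁.
PN = (0.25804 − 0.16791) / 0.25804 = 0.090133 / 0.25804 ≈ 0.3493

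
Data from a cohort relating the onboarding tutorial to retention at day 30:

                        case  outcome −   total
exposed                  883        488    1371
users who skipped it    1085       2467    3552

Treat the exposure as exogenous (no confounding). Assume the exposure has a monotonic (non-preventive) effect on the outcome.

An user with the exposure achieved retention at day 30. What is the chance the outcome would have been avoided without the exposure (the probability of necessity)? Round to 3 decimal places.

PN ≈ 0.526

p₁ = P(outcome | exposed) = 883/1371 = 0.64406
p₀ = P(outcome | unexposed) = 1085/3552 = 0.30546
Under exogeneity and monotonicity, PN = (p₁ − p₀) / p₁.
PN = (0.64406 − 0.30546) / 0.64406 = 0.33859 / 0.64406 ≈ 0.5257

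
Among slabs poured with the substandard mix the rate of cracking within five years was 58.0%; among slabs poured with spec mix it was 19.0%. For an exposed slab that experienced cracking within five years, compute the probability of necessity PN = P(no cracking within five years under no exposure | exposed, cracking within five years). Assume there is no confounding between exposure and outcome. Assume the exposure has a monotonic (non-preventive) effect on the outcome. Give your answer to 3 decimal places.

PN ≈ 0.672

p₁ = 0.58, p₀ = 0.19.
Under exogeneity and monotonicity, PN = (p₁ − p₀) / p₁.
PN = (0.58 − 0.19) / 0.58 = 0.39 / 0.58 ≈ 0.6724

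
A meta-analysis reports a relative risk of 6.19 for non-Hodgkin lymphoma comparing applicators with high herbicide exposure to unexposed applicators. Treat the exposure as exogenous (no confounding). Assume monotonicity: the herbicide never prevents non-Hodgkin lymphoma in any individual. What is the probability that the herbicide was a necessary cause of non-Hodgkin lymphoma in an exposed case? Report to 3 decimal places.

Under exogeneity and monotonicity, PN = (RR − 1) / RR = 1 − 1/RR.
PN = (6.19 − 1) / 6.19 = 5.19 / 6.19 ≈ 0.8384

PN ≈ 0.838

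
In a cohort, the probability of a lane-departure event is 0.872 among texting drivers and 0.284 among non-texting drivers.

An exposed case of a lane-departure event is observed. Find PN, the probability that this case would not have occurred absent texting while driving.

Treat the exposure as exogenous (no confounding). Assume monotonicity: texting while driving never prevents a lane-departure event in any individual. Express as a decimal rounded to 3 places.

Let p₁ = 0.872, p₀ = 0.284.
Under exogeneity and monotonicity, PN = (p₁ − p₀) / p₁.
PN = (0.872 − 0.284) / 0.872 = 0.588 / 0.872 ≈ 0.6743

PN ≈ 0.674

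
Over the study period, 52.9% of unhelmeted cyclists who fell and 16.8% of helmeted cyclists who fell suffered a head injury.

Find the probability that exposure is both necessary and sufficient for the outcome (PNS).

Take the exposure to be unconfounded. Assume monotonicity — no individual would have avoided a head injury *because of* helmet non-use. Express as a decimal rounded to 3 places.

p₁ = 0.529, p₀ = 0.168.
Under exogeneity and monotonicity, PNS = p₁ − p₀.
PNS = 0.529 − 0.168 = 0.361

PNS ≈ 0.361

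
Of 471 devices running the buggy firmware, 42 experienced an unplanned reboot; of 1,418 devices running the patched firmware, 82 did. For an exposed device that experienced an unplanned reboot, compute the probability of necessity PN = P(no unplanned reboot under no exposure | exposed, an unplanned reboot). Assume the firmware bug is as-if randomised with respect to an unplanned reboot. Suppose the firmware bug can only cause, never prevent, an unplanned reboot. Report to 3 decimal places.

p₁ = P(outcome | exposed) = 42/471 = 0.089172
p₀ = P(outcome | unexposed) = 82/1418 = 0.057828
Under exogeneity and monotonicity, PN = (p₁ − p₀) / p₁.
PN = (0.089172 − 0.057828) / 0.089172 = 0.031344 / 0.089172 ≈ 0.3515

PN ≈ 0.352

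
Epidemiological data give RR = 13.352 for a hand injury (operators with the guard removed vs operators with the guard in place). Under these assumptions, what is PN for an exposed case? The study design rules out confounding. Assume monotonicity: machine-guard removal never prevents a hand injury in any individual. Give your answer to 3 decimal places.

PN ≈ 0.925

Under exogeneity and monotonicity, PN = (RR − 1) / RR = 1 − 1/RR.
PN = (13.352 − 1) / 13.352 = 12.35 / 13.352 ≈ 0.9251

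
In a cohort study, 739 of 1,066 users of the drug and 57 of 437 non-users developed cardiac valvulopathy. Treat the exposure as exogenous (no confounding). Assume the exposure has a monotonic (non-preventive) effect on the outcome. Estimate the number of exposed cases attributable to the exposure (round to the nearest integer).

p₁ = P(outcome | exposed) = 739/1066 = 0.69325
p₀ = P(outcome | unexposed) = 57/437 = 0.13043
PN = (p₁ − p₀)/p₁ = (0.69325 − 0.13043) / 0.69325 ≈ 0.81185.
Attributable cases ≈ PN × (exposed cases) = 0.81185 × 739 ≈ 599.96.

about 600 cases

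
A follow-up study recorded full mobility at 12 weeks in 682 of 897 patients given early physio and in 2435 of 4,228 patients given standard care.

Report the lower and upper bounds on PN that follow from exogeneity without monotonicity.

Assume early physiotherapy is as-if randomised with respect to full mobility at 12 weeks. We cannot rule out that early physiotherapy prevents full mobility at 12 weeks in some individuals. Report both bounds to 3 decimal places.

0.243 ≤ PN ≤ 0.558

p₁ = P(outcome | exposed) = 682/897 = 0.76031
p₀ = P(outcome | unexposed) = 2435/4228 = 0.57592
Under exogeneity alone the bounds on PN are max{0,(p₁−p₀)/p₁} ≤ PN ≤ min{1,(1−p₀)/p₁}.
  lower = (p₁ − p₀)/p₁ = 0.18439 / 0.76031 ≈ 0.2425
  upper = min{1, (1 − p₀)/p₁} = 0.42408 / 0.76031 ≈ 0.5578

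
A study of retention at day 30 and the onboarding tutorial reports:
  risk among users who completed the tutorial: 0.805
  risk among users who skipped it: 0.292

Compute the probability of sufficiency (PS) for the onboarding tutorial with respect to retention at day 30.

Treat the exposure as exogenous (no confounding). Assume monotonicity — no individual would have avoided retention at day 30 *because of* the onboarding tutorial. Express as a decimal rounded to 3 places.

PS ≈ 0.725

Let p₁ = 0.805, p₀ = 0.292.
Under exogeneity and monotonicity, PS = (p₁ − p₀) / (1 − p₀).
PS = (0.805 − 0.292) / (1 − 0.292) = 0.513 / 0.708 ≈ 0.7246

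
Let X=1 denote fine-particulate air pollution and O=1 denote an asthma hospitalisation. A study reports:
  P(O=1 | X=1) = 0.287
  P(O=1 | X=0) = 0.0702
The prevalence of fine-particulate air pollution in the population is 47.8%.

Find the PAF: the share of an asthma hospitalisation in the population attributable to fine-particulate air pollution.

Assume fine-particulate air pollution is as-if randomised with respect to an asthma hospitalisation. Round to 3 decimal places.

PAF ≈ 0.596

Let p₁ = 0.287, p₀ = 0.0702.
Overall risk P(Y=1) = π·p₁ + (1−π)·p₀ = 0.478×0.287 + 0.522×0.0702 = 0.17383.
Under exogeneity, PAF = [P(Y=1) − p₀] / P(Y=1).
PAF = (0.17383 − 0.0702) / 0.17383 ≈ 0.5962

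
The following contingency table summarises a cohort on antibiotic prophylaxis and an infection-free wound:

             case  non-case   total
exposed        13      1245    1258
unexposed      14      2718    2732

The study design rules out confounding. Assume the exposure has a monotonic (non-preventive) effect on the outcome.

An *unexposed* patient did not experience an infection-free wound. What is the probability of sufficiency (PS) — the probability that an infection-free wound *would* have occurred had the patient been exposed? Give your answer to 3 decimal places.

p₁ = P(outcome | exposed) = 13/1258 = 0.010334
p₀ = P(outcome | unexposed) = 14/2732 = 0.0051245
Under exogeneity and monotonicity, PS = (p₁ − p₀)/(1 − p₀).
PS = (0.010334 − 0.0051245) / 0.99488 ≈ 0.0052

PS ≈ 0.005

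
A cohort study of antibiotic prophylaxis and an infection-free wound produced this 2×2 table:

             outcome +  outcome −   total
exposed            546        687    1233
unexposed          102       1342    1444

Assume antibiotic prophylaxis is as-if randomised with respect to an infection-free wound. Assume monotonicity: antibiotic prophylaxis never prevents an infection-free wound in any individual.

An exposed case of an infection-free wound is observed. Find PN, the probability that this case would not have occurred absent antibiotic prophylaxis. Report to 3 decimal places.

p₁ = P(outcome | exposed) = 546/1233 = 0.44282
p₀ = P(outcome | unexposed) = 102/1444 = 0.070637
Under exogeneity and monotonicity, PN = (p₁ − p₀)/p₁.
PN = (0.44282 − 0.070637) / 0.44282 ≈ 0.8405

PN ≈ 0.840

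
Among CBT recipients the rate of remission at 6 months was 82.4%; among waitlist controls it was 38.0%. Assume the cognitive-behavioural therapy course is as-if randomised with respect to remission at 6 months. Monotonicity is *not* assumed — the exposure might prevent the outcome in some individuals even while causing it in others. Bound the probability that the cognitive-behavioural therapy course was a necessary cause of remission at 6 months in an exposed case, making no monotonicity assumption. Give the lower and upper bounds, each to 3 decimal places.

0.539 ≤ PN ≤ 0.752

p₁ = 0.824, p₀ = 0.38.
Under exogeneity alone the bounds on PN are max{0,(p₁−p₀)/p₁} ≤ PN ≤ min{1,(1−p₀)/p₁}.
  lower = (p₁ − p₀)/p₁ = 0.444 / 0.824 ≈ 0.5388
  upper = min{1, (1 − p₀)/p₁} = 0.62 / 0.824 ≈ 0.7524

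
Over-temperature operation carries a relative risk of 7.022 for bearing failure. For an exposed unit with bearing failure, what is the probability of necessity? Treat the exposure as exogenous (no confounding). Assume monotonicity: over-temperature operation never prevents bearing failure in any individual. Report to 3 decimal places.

PN ≈ 0.858

Under exogeneity and monotonicity, PN = (RR − 1) / RR = 1 − 1/RR.
PN = (7.022 − 1) / 7.022 = 6.022 / 7.022 ≈ 0.8576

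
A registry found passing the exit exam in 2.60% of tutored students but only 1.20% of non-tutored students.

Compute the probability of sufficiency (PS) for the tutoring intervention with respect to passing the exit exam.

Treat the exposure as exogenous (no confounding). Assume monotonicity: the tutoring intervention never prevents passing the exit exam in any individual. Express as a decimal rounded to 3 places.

p₁ = 0.026, p₀ = 0.012.
Under exogeneity and monotonicity, PS = (p₁ − p₀) / (1 − p₀).
PS = (0.026 − 0.012) / (1 − 0.012) = 0.014 / 0.988 ≈ 0.0142

PS ≈ 0.014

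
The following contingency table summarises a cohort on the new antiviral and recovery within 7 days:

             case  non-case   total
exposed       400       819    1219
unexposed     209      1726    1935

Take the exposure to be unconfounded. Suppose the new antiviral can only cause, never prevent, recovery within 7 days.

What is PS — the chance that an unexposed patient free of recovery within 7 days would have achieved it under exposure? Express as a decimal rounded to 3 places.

PS ≈ 0.247

p₁ = P(outcome | exposed) = 400/1219 = 0.32814
p₀ = P(outcome | unexposed) = 209/1935 = 0.10801
Under exogeneity and monotonicity, PS = (p₁ − p₀) / (1 − p₀).
PS = (0.32814 − 0.10801) / (1 − 0.10801) = 0.22013 / 0.89199 ≈ 0.2468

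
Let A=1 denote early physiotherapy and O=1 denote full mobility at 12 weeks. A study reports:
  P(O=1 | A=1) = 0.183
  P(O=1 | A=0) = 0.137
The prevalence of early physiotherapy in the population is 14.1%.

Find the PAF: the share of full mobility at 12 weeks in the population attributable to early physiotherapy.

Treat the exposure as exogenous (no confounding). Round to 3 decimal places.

Let p₁ = 0.183, p₀ = 0.137.
Overall risk P(Y=1) = π·p₁ + (1−π)·p₀ = 0.141×0.183 + 0.859×0.137 = 0.14349.
Under exogeneity, PAF = [P(Y=1) − p₀] / P(Y=1).
PAF = (0.14349 − 0.137) / 0.14349 ≈ 0.0452

PAF ≈ 0.045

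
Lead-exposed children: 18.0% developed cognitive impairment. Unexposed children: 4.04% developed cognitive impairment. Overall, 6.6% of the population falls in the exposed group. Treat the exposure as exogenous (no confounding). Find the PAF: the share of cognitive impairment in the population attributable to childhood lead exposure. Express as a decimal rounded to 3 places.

PAF ≈ 0.186

p₁ = 0.18, p₀ = 0.0404.
Overall risk P(Y=1) = π·p₁ + (1−π)·p₀ = 0.066×0.18 + 0.934×0.0404 = 0.049614.
Under exogeneity, PAF = [P(Y=1) − p₀] / P(Y=1).
PAF = (0.049614 − 0.0404) / 0.049614 ≈ 0.1857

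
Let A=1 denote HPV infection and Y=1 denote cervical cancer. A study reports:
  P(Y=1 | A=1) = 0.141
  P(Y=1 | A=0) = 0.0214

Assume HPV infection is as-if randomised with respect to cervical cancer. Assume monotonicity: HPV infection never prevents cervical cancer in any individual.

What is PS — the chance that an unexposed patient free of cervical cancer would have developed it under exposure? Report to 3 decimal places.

PS ≈ 0.122

Let p₁ = 0.141, p₀ = 0.0214.
Under exogeneity and monotonicity, PS = (p₁ − p₀) / (1 − p₀).
PS = (0.141 − 0.0214) / (1 − 0.0214) = 0.1196 / 0.9786 ≈ 0.1222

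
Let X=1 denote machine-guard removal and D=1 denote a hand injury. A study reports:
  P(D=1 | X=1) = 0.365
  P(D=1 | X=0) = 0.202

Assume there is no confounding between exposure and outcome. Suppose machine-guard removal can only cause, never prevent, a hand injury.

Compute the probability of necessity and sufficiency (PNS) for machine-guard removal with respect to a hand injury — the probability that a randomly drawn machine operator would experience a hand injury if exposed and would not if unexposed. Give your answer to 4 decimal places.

Let p₁ = 0.365, p₀ = 0.202.
Under exogeneity and monotonicity, PNS = p₁ − p₀.
PNS = 0.365 − 0.202 = 0.163

PNS ≈ 0.1630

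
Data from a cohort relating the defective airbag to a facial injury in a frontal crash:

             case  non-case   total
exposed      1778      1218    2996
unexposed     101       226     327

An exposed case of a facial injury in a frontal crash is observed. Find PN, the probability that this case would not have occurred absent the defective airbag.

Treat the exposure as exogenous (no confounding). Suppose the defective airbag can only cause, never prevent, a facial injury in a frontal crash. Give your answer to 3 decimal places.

p₁ = P(outcome | exposed) = 1778/2996 = 0.59346
p₀ = P(outcome | unexposed) = 101/327 = 0.30887
Under exogeneity and monotonicity, PN = (p₁ − p₀)/p₁.
PN = (0.59346 − 0.30887) / 0.59346 ≈ 0.4795

PN ≈ 0.480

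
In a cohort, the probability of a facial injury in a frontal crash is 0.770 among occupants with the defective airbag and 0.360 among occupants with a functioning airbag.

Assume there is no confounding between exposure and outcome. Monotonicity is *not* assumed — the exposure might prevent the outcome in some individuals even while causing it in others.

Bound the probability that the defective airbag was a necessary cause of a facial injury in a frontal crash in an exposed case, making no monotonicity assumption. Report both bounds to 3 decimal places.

Let p₁ = 0.77, p₀ = 0.36.
Under exogeneity alone the bounds on PN are max{0,(p₁−p₀)/p₁} ≤ PN ≤ min{1,(1−p₀)/p₁}.
  lower = (p₁ − p₀)/p₁ = 0.41 / 0.77 ≈ 0.5325
  upper = min{1, (1 − p₀)/p₁} = 0.64 / 0.77 ≈ 0.8312

0.532 ≤ PN ≤ 0.831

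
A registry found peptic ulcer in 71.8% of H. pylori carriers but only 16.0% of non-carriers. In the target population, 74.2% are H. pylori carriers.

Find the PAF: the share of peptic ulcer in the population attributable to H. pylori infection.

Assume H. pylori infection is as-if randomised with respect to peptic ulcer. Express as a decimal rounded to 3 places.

p₁ = 0.718, p₀ = 0.16.
Overall risk P(Y=1) = π·p₁ + (1−π)·p₀ = 0.742×0.718 + 0.258×0.16 = 0.57404.
Under exogeneity, PAF = [P(Y=1) − p₀] / P(Y=1).
PAF = (0.57404 − 0.16) / 0.57404 ≈ 0.7213

PAF ≈ 0.721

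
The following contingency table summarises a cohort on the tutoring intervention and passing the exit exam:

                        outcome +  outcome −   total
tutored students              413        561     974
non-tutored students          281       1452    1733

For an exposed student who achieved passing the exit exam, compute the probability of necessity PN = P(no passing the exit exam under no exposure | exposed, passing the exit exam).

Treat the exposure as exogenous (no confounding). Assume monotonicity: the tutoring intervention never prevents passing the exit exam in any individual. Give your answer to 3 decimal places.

PN ≈ 0.618

p₁ = P(outcome | exposed) = 413/974 = 0.42402
p₀ = P(outcome | unexposed) = 281/1733 = 0.16215
Under exogeneity and monotonicity, PN = (p₁ − p₀) / p₁.
PN = (0.42402 − 0.16215) / 0.42402 = 0.26188 / 0.42402 ≈ 0.6176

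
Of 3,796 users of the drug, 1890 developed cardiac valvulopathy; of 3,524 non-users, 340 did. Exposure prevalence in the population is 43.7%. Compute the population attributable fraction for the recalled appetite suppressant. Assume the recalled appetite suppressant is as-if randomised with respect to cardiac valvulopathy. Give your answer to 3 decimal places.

p₁ = P(outcome | exposed) = 1890/3796 = 0.49789
p₀ = P(outcome | unexposed) = 340/3524 = 0.096481
Overall risk P(Y=1) = π·p₁ + (1−π)·p₀ = 0.437×0.49789 + 0.563×0.096481 = 0.2719.
Under exogeneity, PAF = [P(Y=1) − p₀] / P(Y=1).
PAF = (0.2719 − 0.096481) / 0.2719 ≈ 0.6452

PAF ≈ 0.645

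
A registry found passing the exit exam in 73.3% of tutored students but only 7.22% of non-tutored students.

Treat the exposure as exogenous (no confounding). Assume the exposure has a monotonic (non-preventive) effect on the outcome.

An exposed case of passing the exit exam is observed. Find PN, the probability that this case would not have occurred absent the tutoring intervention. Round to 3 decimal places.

PN ≈ 0.902

p₁ = 0.733, p₀ = 0.0722.
Under exogeneity and monotonicity, PN = (p₁ − p₀) / p₁.
PN = (0.733 − 0.0722) / 0.733 = 0.6608 / 0.733 ≈ 0.9015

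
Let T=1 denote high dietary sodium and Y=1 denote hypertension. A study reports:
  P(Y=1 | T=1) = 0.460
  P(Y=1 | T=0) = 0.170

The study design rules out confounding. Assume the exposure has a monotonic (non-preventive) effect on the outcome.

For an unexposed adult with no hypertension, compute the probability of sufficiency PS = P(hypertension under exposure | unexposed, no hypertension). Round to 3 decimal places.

PS ≈ 0.349

Let p₁ = 0.46, p₀ = 0.17.
Under exogeneity and monotonicity, PS = (p₁ − p₀) / (1 − p₀).
PS = (0.46 − 0.17) / (1 − 0.17) = 0.29 / 0.83 ≈ 0.3494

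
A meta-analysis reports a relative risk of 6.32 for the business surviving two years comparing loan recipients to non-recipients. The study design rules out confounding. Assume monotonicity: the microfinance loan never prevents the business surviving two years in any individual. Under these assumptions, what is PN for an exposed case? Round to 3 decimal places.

PN ≈ 0.842

Under exogeneity and monotonicity, PN = (RR − 1) / RR = 1 − 1/RR.
PN = (6.32 − 1) / 6.32 = 5.32 / 6.32 ≈ 0.8418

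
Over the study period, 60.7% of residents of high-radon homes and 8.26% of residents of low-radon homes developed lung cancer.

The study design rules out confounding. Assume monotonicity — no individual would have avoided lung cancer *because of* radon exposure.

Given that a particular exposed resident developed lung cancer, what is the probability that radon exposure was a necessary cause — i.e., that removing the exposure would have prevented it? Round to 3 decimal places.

p₁ = 0.607, p₀ = 0.0826.
Under exogeneity and monotonicity, PN = (p₁ − p₀) / p₁.
PN = (0.607 − 0.0826) / 0.607 = 0.5244 / 0.607 ≈ 0.8639

PN ≈ 0.864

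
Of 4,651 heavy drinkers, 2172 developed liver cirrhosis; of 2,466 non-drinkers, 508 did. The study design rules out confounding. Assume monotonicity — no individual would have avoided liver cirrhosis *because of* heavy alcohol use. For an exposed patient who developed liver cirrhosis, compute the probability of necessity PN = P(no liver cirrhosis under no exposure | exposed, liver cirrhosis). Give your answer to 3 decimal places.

PN ≈ 0.559

p₁ = P(outcome | exposed) = 2172/4651 = 0.467
p₀ = P(outcome | unexposed) = 508/2466 = 0.206
Under exogeneity and monotonicity, PN = (p₁ − p₀) / p₁.
PN = (0.467 − 0.206) / 0.467 = 0.26099 / 0.467 ≈ 0.5589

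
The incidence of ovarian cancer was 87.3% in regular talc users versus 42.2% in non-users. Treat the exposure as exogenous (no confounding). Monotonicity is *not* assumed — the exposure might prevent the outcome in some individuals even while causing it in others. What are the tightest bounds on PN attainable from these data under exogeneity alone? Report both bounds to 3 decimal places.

0.517 ≤ PN ≤ 0.662

p₁ = 0.873, p₀ = 0.422.
Under exogeneity alone the bounds on PN are max{0,(p₁−p₀)/p₁} ≤ PN ≤ min{1,(1−p₀)/p₁}.
  lower = (p₁ − p₀)/p₁ = 0.451 / 0.873 ≈ 0.5166
  upper = min{1, (1 − p₀)/p₁} = 0.578 / 0.873 ≈ 0.6621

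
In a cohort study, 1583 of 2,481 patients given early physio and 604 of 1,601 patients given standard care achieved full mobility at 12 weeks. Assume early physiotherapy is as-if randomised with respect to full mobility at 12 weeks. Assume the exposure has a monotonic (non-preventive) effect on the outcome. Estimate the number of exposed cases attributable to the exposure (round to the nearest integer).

p₁ = P(outcome | exposed) = 1583/2481 = 0.63805
p₀ = P(outcome | unexposed) = 604/1601 = 0.37726
PN = (p₁ − p₀)/p₁ = (0.63805 − 0.37726) / 0.63805 ≈ 0.40872.
Attributable cases ≈ PN × (exposed cases) = 0.40872 × 1583 ≈ 647.01.

about 647 cases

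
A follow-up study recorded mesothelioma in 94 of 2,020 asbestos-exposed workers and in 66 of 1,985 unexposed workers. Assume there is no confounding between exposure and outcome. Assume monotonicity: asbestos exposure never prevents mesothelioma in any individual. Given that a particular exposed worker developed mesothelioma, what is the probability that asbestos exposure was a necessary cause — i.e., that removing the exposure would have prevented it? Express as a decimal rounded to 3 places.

PN ≈ 0.285

p₁ = P(outcome | exposed) = 94/2020 = 0.046535
p₀ = P(outcome | unexposed) = 66/1985 = 0.033249
Under exogeneity and monotonicity, PN = (p₁ − p₀) / p₁.
PN = (0.046535 − 0.033249) / 0.046535 = 0.013285 / 0.046535 ≈ 0.2855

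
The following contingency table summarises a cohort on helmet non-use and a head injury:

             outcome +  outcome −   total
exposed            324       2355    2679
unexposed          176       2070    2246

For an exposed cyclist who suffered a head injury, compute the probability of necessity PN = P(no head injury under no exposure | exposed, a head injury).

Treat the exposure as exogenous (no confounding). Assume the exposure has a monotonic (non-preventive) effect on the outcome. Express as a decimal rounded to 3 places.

p₁ = P(outcome | exposed) = 324/2679 = 0.12094
p₀ = P(outcome | unexposed) = 176/2246 = 0.078362
Under exogeneity and monotonicity, PN = (p₁ − p₀) / p₁.
PN = (0.12094 − 0.078362) / 0.12094 = 0.042579 / 0.12094 ≈ 0.3521

PN ≈ 0.352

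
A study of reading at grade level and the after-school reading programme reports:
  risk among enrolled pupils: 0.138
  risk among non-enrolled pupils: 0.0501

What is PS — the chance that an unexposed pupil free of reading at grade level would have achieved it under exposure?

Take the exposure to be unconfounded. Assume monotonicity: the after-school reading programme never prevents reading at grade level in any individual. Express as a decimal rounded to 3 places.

Let p₁ = 0.138, p₀ = 0.0501.
Under exogeneity and monotonicity, PS = (p₁ − p₀) / (1 − p₀).
PS = (0.138 − 0.0501) / (1 − 0.0501) = 0.0879 / 0.9499 ≈ 0.0925

PS ≈ 0.093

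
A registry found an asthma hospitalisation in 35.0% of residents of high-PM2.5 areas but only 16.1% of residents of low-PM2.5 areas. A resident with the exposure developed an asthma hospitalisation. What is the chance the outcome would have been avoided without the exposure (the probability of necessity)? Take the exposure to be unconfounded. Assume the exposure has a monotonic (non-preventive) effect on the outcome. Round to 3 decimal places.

PN ≈ 0.540

p₁ = 0.35, p₀ = 0.161.
Under exogeneity and monotonicity, PN = (p₁ − p₀) / p₁.
PN = (0.35 − 0.161) / 0.35 = 0.189 / 0.35 ≈ 0.5400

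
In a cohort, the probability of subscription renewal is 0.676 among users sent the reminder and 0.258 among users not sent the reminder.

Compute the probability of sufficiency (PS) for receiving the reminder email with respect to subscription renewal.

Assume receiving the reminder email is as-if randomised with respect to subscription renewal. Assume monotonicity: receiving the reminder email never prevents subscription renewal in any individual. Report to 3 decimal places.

Let p₁ = 0.676, p₀ = 0.258.
Under exogeneity and monotonicity, PS = (p₁ − p₀) / (1 − p₀).
PS = (0.676 − 0.258) / (1 − 0.258) = 0.418 / 0.742 ≈ 0.5633

PS ≈ 0.563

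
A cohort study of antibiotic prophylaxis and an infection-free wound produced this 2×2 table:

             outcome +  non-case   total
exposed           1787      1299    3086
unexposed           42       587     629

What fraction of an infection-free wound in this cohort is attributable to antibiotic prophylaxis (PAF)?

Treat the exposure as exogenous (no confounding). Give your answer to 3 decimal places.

p₁ = P(outcome | exposed) = 1787/3086 = 0.57907
p₀ = P(outcome | unexposed) = 42/629 = 0.066773
Exposure prevalence π = 3086/3715 = 0.83069; overall risk P(Y=1) = 0.49233.
Under exogeneity, PAF = [P(Y=1) − p₀]/P(Y=1).
PAF = (0.49233 − 0.066773) / 0.49233 ≈ 0.8644

PAF ≈ 0.864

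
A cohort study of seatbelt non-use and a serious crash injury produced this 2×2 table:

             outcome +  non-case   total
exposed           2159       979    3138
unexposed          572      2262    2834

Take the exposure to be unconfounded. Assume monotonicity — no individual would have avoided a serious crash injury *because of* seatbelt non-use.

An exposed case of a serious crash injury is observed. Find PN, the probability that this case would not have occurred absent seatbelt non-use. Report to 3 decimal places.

p₁ = P(outcome | exposed) = 2159/3138 = 0.68802
p₀ = P(outcome | unexposed) = 572/2834 = 0.20183
Under exogeneity and monotonicity, PN = (p₁ − p₀)/p₁.
PN = (0.68802 − 0.20183) / 0.68802 ≈ 0.7066

PN ≈ 0.707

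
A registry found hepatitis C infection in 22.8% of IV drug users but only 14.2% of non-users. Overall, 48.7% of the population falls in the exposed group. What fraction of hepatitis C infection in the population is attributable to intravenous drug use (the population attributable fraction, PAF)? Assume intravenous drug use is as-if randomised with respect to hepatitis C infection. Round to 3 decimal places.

PAF ≈ 0.228

p₁ = 0.228, p₀ = 0.142.
Overall risk P(Y=1) = π·p₁ + (1−π)·p₀ = 0.487×0.228 + 0.513×0.142 = 0.18388.
Under exogeneity, PAF = [P(Y=1) − p₀] / P(Y=1).
PAF = (0.18388 − 0.142) / 0.18388 ≈ 0.2278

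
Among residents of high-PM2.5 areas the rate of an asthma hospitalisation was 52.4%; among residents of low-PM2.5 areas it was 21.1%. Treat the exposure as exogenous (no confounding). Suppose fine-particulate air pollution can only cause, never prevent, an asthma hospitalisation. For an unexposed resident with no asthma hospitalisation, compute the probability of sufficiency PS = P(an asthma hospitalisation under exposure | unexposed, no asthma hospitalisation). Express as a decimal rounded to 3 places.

p₁ = 0.524, p₀ = 0.211.
Under exogeneity and monotonicity, PS = (p₁ − p₀) / (1 − p₀).
PS = (0.524 − 0.211) / (1 − 0.211) = 0.313 / 0.789 ≈ 0.3967

PS ≈ 0.397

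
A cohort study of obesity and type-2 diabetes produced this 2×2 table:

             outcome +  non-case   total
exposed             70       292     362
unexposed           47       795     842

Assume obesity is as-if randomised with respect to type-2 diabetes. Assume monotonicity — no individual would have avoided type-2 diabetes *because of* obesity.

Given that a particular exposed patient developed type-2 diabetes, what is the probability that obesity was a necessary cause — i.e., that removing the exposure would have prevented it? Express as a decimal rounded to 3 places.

p₁ = P(outcome | exposed) = 70/362 = 0.19337
p₀ = P(outcome | unexposed) = 47/842 = 0.055819
Under exogeneity and monotonicity, PN = (p₁ − p₀)/p₁.
PN = (0.19337 − 0.055819) / 0.19337 ≈ 0.7113

PN ≈ 0.711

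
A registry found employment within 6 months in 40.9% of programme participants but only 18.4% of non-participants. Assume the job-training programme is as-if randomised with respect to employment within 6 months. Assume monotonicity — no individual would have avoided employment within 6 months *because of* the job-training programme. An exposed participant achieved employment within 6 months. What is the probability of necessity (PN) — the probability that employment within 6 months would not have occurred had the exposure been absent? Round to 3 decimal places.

p₁ = 0.409, p₀ = 0.184.
Under exogeneity and monotonicity, PN = (p₁ − p₀) / p₁.
PN = (0.409 − 0.184) / 0.409 = 0.225 / 0.409 ≈ 0.5501

PN ≈ 0.550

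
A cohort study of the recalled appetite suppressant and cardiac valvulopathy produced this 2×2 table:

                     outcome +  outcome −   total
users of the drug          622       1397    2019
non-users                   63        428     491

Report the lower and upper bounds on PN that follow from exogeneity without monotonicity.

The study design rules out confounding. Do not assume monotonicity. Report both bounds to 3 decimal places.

p₁ = P(outcome | exposed) = 622/2019 = 0.30807
p₀ = P(outcome | unexposed) = 63/491 = 0.12831
Under exogeneity alone the bounds on PN are max{0,(p₁−p₀)/p₁} ≤ PN ≤ min{1,(1−p₀)/p₁}.
  lower = (p₁ − p₀)/p₁ = 0.17976 / 0.30807 ≈ 0.5835
  upper = min{1, (1 − p₀)/p₁} = 0.87169 / 0.30807 ≈ 2.8295 → capped at 1

0.584 ≤ PN ≤ 1.000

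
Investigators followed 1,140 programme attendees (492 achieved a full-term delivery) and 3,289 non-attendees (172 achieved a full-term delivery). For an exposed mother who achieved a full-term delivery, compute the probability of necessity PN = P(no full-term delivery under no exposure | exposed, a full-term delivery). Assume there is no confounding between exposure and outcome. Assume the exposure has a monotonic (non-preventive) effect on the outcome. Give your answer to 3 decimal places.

PN ≈ 0.879

p₁ = P(outcome | exposed) = 492/1140 = 0.43158
p₀ = P(outcome | unexposed) = 172/3289 = 0.052296
Under exogeneity and monotonicity, PN = (p₁ − p₀) / p₁.
PN = (0.43158 − 0.052296) / 0.43158 = 0.37928 / 0.43158 ≈ 0.8788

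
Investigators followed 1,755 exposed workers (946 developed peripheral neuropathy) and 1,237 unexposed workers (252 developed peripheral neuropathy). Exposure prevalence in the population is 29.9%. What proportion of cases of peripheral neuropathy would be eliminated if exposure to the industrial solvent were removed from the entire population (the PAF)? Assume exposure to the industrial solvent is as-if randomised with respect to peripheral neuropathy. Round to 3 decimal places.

p₁ = P(outcome | exposed) = 946/1755 = 0.53903
p₀ = P(outcome | unexposed) = 252/1237 = 0.20372
Overall risk P(Y=1) = π·p₁ + (1−π)·p₀ = 0.299×0.53903 + 0.701×0.20372 = 0.30398.
Under exogeneity, PAF = [P(Y=1) − p₀] / P(Y=1).
PAF = (0.30398 − 0.20372) / 0.30398 ≈ 0.3298

PAF ≈ 0.330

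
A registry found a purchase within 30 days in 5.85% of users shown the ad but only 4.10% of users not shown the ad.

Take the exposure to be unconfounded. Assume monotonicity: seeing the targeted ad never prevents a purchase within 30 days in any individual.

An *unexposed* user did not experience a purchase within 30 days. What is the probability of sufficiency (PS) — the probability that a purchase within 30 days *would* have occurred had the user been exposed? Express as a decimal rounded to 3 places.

p₁ = 0.0585, p₀ = 0.041.
Under exogeneity and monotonicity, PS = (p₁ − p₀) / (1 − p₀).
PS = (0.0585 − 0.041) / (1 − 0.041) = 0.0175 / 0.959 ≈ 0.0182

PS ≈ 0.018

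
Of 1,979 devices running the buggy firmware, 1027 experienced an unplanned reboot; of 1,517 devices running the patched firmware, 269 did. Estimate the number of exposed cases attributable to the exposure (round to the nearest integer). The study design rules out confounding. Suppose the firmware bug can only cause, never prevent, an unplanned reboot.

p₁ = P(outcome | exposed) = 1027/1979 = 0.51895
p₀ = P(outcome | unexposed) = 269/1517 = 0.17732
PN = (p₁ − p₀)/p₁ = (0.51895 − 0.17732) / 0.51895 ≈ 0.65830.
Attributable cases ≈ PN × (exposed cases) = 0.65830 × 1027 ≈ 676.08.

about 676 cases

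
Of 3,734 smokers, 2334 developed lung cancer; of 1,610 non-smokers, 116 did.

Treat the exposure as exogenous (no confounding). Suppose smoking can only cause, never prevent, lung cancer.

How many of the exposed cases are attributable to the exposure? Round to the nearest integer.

p₁ = P(outcome | exposed) = 2334/3734 = 0.62507
p₀ = P(outcome | unexposed) = 116/1610 = 0.07205
PN = (p₁ − p₀)/p₁ = (0.62507 − 0.07205) / 0.62507 ≈ 0.88473.
Attributable cases ≈ PN × (exposed cases) = 0.88473 × 2334 ≈ 2064.97.

about 2065 cases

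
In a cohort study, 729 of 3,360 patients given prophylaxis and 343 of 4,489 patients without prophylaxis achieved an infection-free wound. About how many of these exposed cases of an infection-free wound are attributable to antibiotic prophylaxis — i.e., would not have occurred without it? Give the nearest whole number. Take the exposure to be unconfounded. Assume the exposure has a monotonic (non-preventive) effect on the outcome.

p₁ = P(outcome | exposed) = 729/3360 = 0.21696
p₀ = P(outcome | unexposed) = 343/4489 = 0.076409
PN = (p₁ − p₀)/p₁ = (0.21696 − 0.076409) / 0.21696 ≈ 0.64783.
Attributable cases ≈ PN × (exposed cases) = 0.64783 × 729 ≈ 472.27.

about 472 cases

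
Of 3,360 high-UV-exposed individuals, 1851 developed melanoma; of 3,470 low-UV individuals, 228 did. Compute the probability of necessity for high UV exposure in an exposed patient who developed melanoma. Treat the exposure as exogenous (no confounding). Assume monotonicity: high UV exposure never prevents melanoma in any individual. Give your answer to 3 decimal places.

p₁ = P(outcome | exposed) = 1851/3360 = 0.55089
p₀ = P(outcome | unexposed) = 228/3470 = 0.065706
Under exogeneity and monotonicity, PN = (p₁ − p₀) / p₁.
PN = (0.55089 − 0.065706) / 0.55089 = 0.48519 / 0.55089 ≈ 0.8807

PN ≈ 0.881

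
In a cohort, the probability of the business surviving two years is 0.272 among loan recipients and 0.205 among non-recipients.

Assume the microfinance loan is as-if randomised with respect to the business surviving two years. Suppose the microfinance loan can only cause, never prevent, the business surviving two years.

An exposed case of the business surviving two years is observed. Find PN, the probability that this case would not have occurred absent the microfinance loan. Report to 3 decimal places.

PN ≈ 0.246

Let p₁ = 0.272, p₀ = 0.205.
Under exogeneity and monotonicity, PN = (p₁ − p₀) / p₁.
PN = (0.272 − 0.205) / 0.272 = 0.067 / 0.272 ≈ 0.2463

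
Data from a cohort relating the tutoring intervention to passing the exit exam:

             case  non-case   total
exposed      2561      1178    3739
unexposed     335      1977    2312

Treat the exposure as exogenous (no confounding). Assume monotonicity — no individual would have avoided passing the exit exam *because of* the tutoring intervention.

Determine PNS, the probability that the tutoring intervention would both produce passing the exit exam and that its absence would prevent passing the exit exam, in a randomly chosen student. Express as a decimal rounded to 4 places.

PNS ≈ 0.5400

p₁ = P(outcome | exposed) = 2561/3739 = 0.68494
p₀ = P(outcome | unexposed) = 335/2312 = 0.1449
Under exogeneity and monotonicity, PNS = p₁ − p₀.
PNS = 0.68494 − 0.1449 = 0.54005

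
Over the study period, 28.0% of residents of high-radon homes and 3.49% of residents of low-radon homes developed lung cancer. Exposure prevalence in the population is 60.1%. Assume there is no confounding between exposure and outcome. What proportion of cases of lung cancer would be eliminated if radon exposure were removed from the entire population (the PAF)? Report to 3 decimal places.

p₁ = 0.28, p₀ = 0.0349.
Overall risk P(Y=1) = π·p₁ + (1−π)·p₀ = 0.601×0.28 + 0.399×0.0349 = 0.18221.
Under exogeneity, PAF = [P(Y=1) − p₀] / P(Y=1).
PAF = (0.18221 − 0.0349) / 0.18221 ≈ 0.8085

PAF ≈ 0.808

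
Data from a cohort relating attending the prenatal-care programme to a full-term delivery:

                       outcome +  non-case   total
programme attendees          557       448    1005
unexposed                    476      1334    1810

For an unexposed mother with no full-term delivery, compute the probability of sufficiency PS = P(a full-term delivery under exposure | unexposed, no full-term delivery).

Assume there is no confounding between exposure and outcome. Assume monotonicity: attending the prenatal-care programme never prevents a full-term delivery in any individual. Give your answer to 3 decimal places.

p₁ = P(outcome | exposed) = 557/1005 = 0.55423
p₀ = P(outcome | unexposed) = 476/1810 = 0.26298
Under exogeneity and monotonicity, PS = (p₁ − p₀)/(1 − p₀).
PS = (0.55423 − 0.26298) / 0.73702 ≈ 0.3952

PS ≈ 0.395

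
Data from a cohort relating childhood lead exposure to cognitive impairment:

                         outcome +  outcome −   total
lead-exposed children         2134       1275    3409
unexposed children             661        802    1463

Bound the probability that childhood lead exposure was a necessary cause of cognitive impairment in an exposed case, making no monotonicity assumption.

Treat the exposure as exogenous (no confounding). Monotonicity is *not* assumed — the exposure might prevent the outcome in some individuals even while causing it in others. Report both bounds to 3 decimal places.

p₁ = P(outcome | exposed) = 2134/3409 = 0.62599
p₀ = P(outcome | unexposed) = 661/1463 = 0.45181
Under exogeneity alone the bounds on PN are max{0,(p₁−p₀)/p₁} ≤ PN ≤ min{1,(1−p₀)/p₁}.
  lower = (p₁ − p₀)/p₁ = 0.17418 / 0.62599 ≈ 0.2782
  upper = min{1, (1 − p₀)/p₁} = 0.54819 / 0.62599 ≈ 0.8757

0.278 ≤ PN ≤ 0.876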